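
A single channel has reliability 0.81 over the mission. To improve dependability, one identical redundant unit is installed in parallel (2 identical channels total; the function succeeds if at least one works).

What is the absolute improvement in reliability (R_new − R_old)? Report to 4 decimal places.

0.1539

R_before = 0.81
R_after = 1 − (1 − 0.81)^2 = 0.9639
ΔR = 0.9639 − 0.81 = 0.1539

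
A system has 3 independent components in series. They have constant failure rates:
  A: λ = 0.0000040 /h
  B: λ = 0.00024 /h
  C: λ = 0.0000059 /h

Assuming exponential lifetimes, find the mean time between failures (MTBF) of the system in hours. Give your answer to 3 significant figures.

4000

Series of exponential components: λ_sys = Σ λ_i
λ_sys = 0.0000040 + 0.00024 + 0.0000059 = 2.4990e-04 /h
MTBF = 1 / λ_sys = 4000 h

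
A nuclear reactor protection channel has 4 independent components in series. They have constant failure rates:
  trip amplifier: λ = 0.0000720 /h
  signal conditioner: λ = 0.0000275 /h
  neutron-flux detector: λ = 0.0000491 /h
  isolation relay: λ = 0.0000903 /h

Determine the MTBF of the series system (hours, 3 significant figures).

4190

Series of exponential components: λ_sys = Σ λ_i
λ_sys = 0.0000720 + 0.0000275 + 0.0000491 + 0.0000903 = 2.3890e-04 /h
MTBF = 1 / λ_sys = 4190 h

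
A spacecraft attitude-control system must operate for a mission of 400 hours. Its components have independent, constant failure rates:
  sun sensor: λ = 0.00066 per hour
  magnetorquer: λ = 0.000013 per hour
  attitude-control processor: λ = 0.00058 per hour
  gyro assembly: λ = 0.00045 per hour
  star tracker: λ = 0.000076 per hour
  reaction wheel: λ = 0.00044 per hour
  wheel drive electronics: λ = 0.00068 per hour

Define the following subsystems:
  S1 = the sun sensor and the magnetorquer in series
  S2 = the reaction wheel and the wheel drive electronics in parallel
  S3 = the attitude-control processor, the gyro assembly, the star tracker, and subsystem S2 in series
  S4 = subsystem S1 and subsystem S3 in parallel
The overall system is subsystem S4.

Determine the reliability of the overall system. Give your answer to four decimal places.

0.9098

R(sun sensor) = exp(−0.00066 × 400) = 0.767974
R(magnetorquer) = exp(−0.000013 × 400) = 0.994813
R(attitude-control processor) = exp(−0.00058 × 400) = 0.792946
R(gyro assembly) = exp(−0.00045 × 400) = 0.835270
R(star tracker) = exp(−0.000076 × 400) = 0.970057
R(reaction wheel) = exp(−0.00044 × 400) = 0.838618
R(wheel drive electronics) = exp(−0.00068 × 400) = 0.761854
Series (sun sensor and magnetorquer): 0.767974 × 0.994813 = 0.763991
Parallel (reaction wheel and wheel drive electronics): 1 − (1 − 0.838618)(1 − 0.761854) = 0.961568
Series (attitude-control processor, gyro assembly, star tracker, and [0.961568]): 0.792946 × 0.835270 × 0.970057 × 0.961568 = 0.617800
Parallel ([0.763991] and [0.617800]): 1 − (1 − 0.763991)(1 − 0.617800) = 0.9098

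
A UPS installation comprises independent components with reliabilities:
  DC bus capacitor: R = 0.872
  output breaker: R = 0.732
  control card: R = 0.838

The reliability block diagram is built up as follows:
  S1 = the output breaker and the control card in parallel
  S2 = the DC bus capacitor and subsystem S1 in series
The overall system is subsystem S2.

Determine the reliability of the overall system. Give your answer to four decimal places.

Parallel (output breaker and control card): 1 − (1 − 0.732000)(1 − 0.838000) = 0.956584
Series (DC bus capacitor and [0.956584]): 0.872000 × 0.956584 = 0.8341

0.8341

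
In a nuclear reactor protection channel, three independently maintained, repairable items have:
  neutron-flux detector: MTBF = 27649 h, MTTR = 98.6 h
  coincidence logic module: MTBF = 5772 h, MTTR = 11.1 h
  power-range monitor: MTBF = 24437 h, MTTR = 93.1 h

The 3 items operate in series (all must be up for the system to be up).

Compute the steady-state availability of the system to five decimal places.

0.99076

A(neutron-flux detector) = MTBF/(MTBF+MTTR) = 27649/(27649+98.6) = 0.996447
A(coincidence logic module) = MTBF/(MTBF+MTTR) = 5772/(5772+11.1) = 0.998081
A(power-range monitor) = MTBF/(MTBF+MTTR) = 24437/(24437+93.1) = 0.996205
Series availability: 0.996447 × 0.998081 × 0.996205 = 0.99076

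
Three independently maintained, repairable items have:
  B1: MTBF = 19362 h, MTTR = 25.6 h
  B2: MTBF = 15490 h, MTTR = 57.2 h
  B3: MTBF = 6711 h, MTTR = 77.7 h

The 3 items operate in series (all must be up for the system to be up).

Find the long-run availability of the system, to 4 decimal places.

0.9836

A(B1) = MTBF/(MTBF+MTTR) = 19362/(19362+25.6) = 0.998680
A(B2) = MTBF/(MTBF+MTTR) = 15490/(15490+57.2) = 0.996321
A(B3) = MTBF/(MTBF+MTTR) = 6711/(6711+77.7) = 0.988555
Series availability: 0.998680 × 0.996321 × 0.988555 = 0.9836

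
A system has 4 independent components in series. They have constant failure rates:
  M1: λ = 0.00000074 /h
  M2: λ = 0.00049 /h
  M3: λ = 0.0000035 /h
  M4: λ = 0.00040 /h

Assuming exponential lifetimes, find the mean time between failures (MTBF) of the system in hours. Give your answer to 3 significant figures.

1120

Series of exponential components: λ_sys = Σ λ_i
λ_sys = 0.00000074 + 0.00049 + 0.0000035 + 0.00040 = 8.9424e-04 /h
MTBF = 1 / λ_sys = 1120 h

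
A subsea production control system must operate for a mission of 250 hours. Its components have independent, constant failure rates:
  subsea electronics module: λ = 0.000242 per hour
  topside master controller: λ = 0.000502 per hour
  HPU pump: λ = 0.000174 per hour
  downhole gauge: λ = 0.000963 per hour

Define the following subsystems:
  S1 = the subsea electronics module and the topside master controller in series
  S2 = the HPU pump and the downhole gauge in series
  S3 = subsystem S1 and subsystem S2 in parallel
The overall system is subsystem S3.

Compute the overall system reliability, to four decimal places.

R(subsea electronics module) = exp(−0.000242 × 250) = 0.941294
R(topside master controller) = exp(−0.000502 × 250) = 0.882056
R(HPU pump) = exp(−0.000174 × 250) = 0.957433
R(downhole gauge) = exp(−0.000963 × 250) = 0.786038
Series (subsea electronics module and topside master controller): 0.941294 × 0.882056 = 0.830274
Series (HPU pump and downhole gauge): 0.957433 × 0.786038 = 0.752579
Parallel ([0.830274] and [0.752579]): 1 − (1 − 0.830274)(1 − 0.752579) = 0.9580

0.9580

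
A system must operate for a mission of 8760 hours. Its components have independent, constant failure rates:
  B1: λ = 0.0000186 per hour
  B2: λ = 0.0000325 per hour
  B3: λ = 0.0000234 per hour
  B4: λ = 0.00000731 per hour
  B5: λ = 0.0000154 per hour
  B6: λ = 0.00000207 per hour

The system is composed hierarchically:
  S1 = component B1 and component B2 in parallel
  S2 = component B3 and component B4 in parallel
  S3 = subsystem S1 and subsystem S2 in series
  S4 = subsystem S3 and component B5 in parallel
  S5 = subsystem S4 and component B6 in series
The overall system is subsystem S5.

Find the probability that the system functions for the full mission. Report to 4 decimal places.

R(B1) = exp(−0.0000186 × 8760) = 0.849646
R(B2) = exp(−0.0000325 × 8760) = 0.752240
R(B3) = exp(−0.0000234 × 8760) = 0.814660
R(B4) = exp(−0.00000731 × 8760) = 0.937972
R(B5) = exp(−0.0000154 × 8760) = 0.873800
R(B6) = exp(−0.00000207 × 8760) = 0.982030
Parallel (B1 and B2): 1 − (1 − 0.849646)(1 − 0.752240) = 0.962748
Parallel (B3 and B4): 1 − (1 − 0.814660)(1 − 0.937972) = 0.988504
Series ([0.962748] and [0.988504]): 0.962748 × 0.988504 = 0.951680
Parallel ([0.951680] and B5): 1 − (1 − 0.951680)(1 − 0.873800) = 0.993902
Series ([0.993902] and B6): 0.993902 × 0.982030 = 0.9760

0.9760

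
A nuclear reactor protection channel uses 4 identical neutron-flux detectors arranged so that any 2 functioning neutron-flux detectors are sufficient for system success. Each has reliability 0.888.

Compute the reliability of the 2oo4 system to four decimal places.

0.9949

R = Σ_{i=2}^{4} C(4,i) p^i (1−p)^{4−i} with p = 0.888
C(4,2)·0.888^2·0.112^2 = 0.059349
C(4,3)·0.888^3·0.112^1 = 0.313702
C(4,4)·0.888^4·0.112^0 = 0.621802
Sum = 0.9949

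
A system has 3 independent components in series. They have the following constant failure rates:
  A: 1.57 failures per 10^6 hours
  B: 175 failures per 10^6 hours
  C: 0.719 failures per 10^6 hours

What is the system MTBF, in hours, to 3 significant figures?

5640

Series of exponential components: λ_sys = Σ λ_i
λ_sys = 0.00000157 + 0.000175 + 0.000000719 = 1.7729e-04 /h
MTBF = 1 / λ_sys = 5640 h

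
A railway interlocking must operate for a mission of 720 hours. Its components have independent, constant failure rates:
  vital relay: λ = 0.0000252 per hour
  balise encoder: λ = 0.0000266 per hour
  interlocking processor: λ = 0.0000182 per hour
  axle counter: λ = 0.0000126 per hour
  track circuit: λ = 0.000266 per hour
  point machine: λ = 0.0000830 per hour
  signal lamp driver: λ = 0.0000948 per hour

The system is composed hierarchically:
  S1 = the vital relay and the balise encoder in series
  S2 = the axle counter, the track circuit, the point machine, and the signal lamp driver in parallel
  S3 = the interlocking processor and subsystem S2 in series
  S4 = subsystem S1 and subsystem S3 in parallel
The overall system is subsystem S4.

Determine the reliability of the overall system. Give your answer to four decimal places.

0.9995

R(vital relay) = exp(−0.0000252 × 720) = 0.982020
R(balise encoder) = exp(−0.0000266 × 720) = 0.981030
R(interlocking processor) = exp(−0.0000182 × 720) = 0.986981
R(axle counter) = exp(−0.0000126 × 720) = 0.990969
R(track circuit) = exp(−0.000266 × 720) = 0.825703
R(point machine) = exp(−0.0000830 × 720) = 0.941991
R(signal lamp driver) = exp(−0.0000948 × 720) = 0.934021
Series (vital relay and balise encoder): 0.982020 × 0.981030 = 0.963391
Parallel (axle counter, track circuit, point machine, and signal lamp driver): 1 − (1 − 0.990969)(1 − 0.825703)(1 − 0.941991)(1 − 0.934021) = 0.999994
Series (interlocking processor and [0.999994]): 0.986981 × 0.999994 = 0.986975
Parallel ([0.963391] and [0.986975]): 1 − (1 − 0.963391)(1 − 0.986975) = 0.9995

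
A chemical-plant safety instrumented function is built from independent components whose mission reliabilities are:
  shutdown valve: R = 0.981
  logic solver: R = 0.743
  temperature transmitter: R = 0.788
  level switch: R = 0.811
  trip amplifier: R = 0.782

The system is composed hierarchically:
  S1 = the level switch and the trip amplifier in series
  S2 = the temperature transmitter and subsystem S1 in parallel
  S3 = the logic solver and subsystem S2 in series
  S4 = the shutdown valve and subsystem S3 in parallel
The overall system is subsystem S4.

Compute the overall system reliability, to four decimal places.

0.9940

Series (level switch and trip amplifier): 0.811000 × 0.782000 = 0.634202
Parallel (temperature transmitter and [0.634202]): 1 − (1 − 0.788000)(1 − 0.634202) = 0.922451
Series (logic solver and [0.922451]): 0.743000 × 0.922451 = 0.685381
Parallel (shutdown valve and [0.685381]): 1 − (1 − 0.981000)(1 − 0.685381) = 0.9940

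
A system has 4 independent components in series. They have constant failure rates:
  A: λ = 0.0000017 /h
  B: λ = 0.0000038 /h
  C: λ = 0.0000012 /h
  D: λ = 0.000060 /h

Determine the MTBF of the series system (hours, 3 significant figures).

15000

Series of exponential components: λ_sys = Σ λ_i
λ_sys = 0.0000017 + 0.0000038 + 0.0000012 + 0.000060 = 6.6700e-05 /h
MTBF = 1 / λ_sys = 15000 h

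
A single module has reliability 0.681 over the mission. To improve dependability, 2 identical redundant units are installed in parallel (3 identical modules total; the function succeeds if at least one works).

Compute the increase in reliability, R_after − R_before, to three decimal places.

0.287

R_before = 0.681
R_after = 1 − (1 − 0.681)^3 = 0.968
ΔR = 0.968 − 0.681 = 0.287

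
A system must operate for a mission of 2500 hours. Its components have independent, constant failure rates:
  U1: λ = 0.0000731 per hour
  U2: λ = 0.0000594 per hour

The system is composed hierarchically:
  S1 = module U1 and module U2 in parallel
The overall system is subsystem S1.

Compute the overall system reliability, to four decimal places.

R(U1) = exp(−0.0000731 × 2500) = 0.832976
R(U2) = exp(−0.0000594 × 2500) = 0.862000
Parallel (U1 and U2): 1 − (1 − 0.832976)(1 − 0.862000) = 0.9770

0.9770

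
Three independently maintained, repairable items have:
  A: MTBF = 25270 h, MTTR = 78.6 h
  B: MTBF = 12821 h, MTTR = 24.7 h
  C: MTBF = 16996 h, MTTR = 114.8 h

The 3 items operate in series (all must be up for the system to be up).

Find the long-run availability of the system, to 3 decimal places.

0.988

A(A) = MTBF/(MTBF+MTTR) = 25270/(25270+78.6) = 0.996899
A(B) = MTBF/(MTBF+MTTR) = 12821/(12821+24.7) = 0.998077
A(C) = MTBF/(MTBF+MTTR) = 16996/(16996+114.8) = 0.993291
Series availability: 0.996899 × 0.998077 × 0.993291 = 0.988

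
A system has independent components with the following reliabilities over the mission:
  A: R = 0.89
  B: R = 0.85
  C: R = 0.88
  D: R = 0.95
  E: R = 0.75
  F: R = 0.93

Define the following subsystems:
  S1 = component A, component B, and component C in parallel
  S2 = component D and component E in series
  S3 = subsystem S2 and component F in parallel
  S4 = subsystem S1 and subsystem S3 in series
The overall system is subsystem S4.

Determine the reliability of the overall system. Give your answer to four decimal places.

Parallel (A, B, and C): 1 − (1 − 0.890000)(1 − 0.850000)(1 − 0.880000) = 0.998020
Series (D and E): 0.950000 × 0.750000 = 0.712500
Parallel ([0.712500] and F): 1 − (1 − 0.712500)(1 − 0.930000) = 0.979875
Series ([0.998020] and [0.979875]): 0.998020 × 0.979875 = 0.9779

0.9779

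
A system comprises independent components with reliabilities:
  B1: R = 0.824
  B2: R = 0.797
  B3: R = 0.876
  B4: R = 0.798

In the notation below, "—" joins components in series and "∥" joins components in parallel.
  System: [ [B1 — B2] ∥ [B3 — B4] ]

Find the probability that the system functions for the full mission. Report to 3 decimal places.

Series (B1 and B2): 0.82400 × 0.79700 = 0.65673
Series (B3 and B4): 0.87600 × 0.79800 = 0.69905
Parallel ([0.65673] and [0.69905]): 1 − (1 − 0.65673)(1 − 0.69905) = 0.897

0.897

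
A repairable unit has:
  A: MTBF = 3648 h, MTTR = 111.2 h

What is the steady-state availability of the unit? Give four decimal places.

0.9704

A(A) = MTBF/(MTBF+MTTR) = 3648/(3648+111.2) = 0.9704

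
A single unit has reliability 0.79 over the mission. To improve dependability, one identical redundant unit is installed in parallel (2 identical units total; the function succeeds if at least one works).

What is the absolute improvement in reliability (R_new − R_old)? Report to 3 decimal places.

R_before = 0.79
R_after = 1 − (1 − 0.79)^2 = 0.956
ΔR = 0.956 − 0.79 = 0.166

0.166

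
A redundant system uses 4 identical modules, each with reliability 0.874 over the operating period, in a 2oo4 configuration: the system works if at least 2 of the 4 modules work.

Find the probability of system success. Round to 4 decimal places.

R = Σ_{i=2}^{4} C(4,i) p^i (1−p)^{4−i} with p = 0.874
C(4,2)·0.874^2·0.126^2 = 0.072764
C(4,3)·0.874^3·0.126^1 = 0.336484
C(4,4)·0.874^4·0.126^0 = 0.583507
Sum = 0.9928

0.9928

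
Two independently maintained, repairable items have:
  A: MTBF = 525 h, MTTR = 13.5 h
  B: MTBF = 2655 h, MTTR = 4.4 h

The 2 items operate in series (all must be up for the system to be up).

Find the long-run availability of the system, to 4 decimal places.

0.9733

A(A) = MTBF/(MTBF+MTTR) = 525/(525+13.5) = 0.974930
A(B) = MTBF/(MTBF+MTTR) = 2655/(2655+4.4) = 0.998345
Series availability: 0.974930 × 0.998345 = 0.9733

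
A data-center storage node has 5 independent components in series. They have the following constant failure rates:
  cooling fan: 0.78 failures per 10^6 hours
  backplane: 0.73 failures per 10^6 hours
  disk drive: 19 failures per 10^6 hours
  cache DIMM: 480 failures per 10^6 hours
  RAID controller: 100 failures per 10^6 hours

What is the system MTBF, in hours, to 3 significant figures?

Series of exponential components: λ_sys = Σ λ_i
λ_sys = 0.00000078 + 0.00000073 + 0.000019 + 0.00048 + 0.00010 = 6.0051e-04 /h
MTBF = 1 / λ_sys = 1670 h

1670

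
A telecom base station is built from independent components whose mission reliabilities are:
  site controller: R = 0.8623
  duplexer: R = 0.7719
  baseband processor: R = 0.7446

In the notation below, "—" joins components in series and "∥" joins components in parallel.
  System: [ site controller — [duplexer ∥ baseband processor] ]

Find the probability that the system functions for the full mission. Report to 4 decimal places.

Parallel (duplexer and baseband processor): 1 − (1 − 0.771900)(1 − 0.744600) = 0.941743
Series (site controller and [0.941743]): 0.862300 × 0.941743 = 0.8121

0.8121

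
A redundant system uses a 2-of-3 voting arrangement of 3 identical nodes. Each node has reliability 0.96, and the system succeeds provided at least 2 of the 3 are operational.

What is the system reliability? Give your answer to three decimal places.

R = Σ_{i=2}^{3} C(3,i) p^i (1−p)^{3−i} with p = 0.96
C(3,2)·0.96^2·0.04^1 = 0.11059
C(3,3)·0.96^3·0.04^0 = 0.88474
Sum = 0.995

0.995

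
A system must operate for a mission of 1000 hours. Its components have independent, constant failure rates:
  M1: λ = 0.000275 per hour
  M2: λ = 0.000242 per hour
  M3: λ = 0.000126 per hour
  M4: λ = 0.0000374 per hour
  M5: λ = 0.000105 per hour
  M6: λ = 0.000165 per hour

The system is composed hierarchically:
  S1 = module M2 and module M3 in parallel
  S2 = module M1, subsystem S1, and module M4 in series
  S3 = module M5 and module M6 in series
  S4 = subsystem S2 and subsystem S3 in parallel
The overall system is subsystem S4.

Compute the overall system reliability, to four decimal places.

0.9321

R(M1) = exp(−0.000275 × 1000) = 0.759572
R(M2) = exp(−0.000242 × 1000) = 0.785056
R(M3) = exp(−0.000126 × 1000) = 0.881615
R(M4) = exp(−0.0000374 × 1000) = 0.963291
R(M5) = exp(−0.000105 × 1000) = 0.900325
R(M6) = exp(−0.000165 × 1000) = 0.847894
Parallel (M2 and M3): 1 − (1 − 0.785056)(1 − 0.881615) = 0.974554
Series (M1, [0.974554], and M4): 0.759572 × 0.974554 × 0.963291 = 0.713070
Series (M5 and M6): 0.900325 × 0.847894 = 0.763380
Parallel ([0.713070] and [0.763380]): 1 − (1 − 0.713070)(1 − 0.763380) = 0.9321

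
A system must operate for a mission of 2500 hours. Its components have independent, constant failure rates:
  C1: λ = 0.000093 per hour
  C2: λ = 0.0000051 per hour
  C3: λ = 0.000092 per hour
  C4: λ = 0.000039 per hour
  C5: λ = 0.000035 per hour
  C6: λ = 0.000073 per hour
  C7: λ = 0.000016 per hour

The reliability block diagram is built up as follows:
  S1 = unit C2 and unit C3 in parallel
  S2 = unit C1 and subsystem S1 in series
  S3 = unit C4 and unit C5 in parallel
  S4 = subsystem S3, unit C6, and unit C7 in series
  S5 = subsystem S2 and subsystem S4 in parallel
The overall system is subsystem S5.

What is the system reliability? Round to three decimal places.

R(C1) = exp(−0.000093 × 2500) = 0.79255
R(C2) = exp(−0.0000051 × 2500) = 0.98733
R(C3) = exp(−0.000092 × 2500) = 0.79453
R(C4) = exp(−0.000039 × 2500) = 0.90710
R(C5) = exp(−0.000035 × 2500) = 0.91622
R(C6) = exp(−0.000073 × 2500) = 0.83318
R(C7) = exp(−0.000016 × 2500) = 0.96079
Parallel (C2 and C3): 1 − (1 − 0.98733)(1 − 0.79453) = 0.99740
Series (C1 and [0.99740]): 0.79255 × 0.99740 = 0.79049
Parallel (C4 and C5): 1 − (1 − 0.90710)(1 − 0.91622) = 0.99222
Series ([0.99222], C6, and C7): 0.99222 × 0.83318 × 0.96079 = 0.79428
Parallel ([0.79049] and [0.79428]): 1 − (1 − 0.79049)(1 − 0.79428) = 0.957

0.957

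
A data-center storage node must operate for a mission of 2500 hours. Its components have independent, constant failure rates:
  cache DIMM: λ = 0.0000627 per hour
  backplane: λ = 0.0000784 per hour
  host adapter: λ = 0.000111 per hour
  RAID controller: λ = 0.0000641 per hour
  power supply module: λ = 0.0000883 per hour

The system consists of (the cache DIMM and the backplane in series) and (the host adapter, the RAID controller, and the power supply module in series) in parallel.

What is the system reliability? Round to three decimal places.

R(cache DIMM) = exp(−0.0000627 × 2500) = 0.85492
R(backplane) = exp(−0.0000784 × 2500) = 0.82201
R(host adapter) = exp(−0.000111 × 2500) = 0.75768
R(RAID controller) = exp(−0.0000641 × 2500) = 0.85193
R(power supply module) = exp(−0.0000883 × 2500) = 0.80192
Series (cache DIMM and backplane): 0.85492 × 0.82201 = 0.70275
Series (host adapter, RAID controller, and power supply module): 0.75768 × 0.85193 × 0.80192 = 0.51763
Parallel ([0.70275] and [0.51763]): 1 − (1 − 0.70275)(1 − 0.51763) = 0.857

0.857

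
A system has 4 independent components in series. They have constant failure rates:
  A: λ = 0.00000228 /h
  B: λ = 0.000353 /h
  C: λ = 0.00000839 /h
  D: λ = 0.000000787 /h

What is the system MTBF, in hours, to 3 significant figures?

Series of exponential components: λ_sys = Σ λ_i
λ_sys = 0.00000228 + 0.000353 + 0.00000839 + 0.000000787 = 3.6446e-04 /h
MTBF = 1 / λ_sys = 2740 h

2740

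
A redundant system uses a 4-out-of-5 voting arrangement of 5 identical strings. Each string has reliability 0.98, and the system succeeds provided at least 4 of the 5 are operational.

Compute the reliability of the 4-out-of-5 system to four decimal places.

0.9962

R = Σ_{i=4}^{5} C(5,i) p^i (1−p)^{5−i} with p = 0.98
C(5,4)·0.98^4·0.02^1 = 0.092237
C(5,5)·0.98^5·0.02^0 = 0.903921
Sum = 0.9962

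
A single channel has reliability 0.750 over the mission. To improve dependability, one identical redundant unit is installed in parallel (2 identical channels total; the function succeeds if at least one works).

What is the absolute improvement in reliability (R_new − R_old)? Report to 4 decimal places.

0.1875

R_before = 0.750
R_after = 1 − (1 − 0.750)^2 = 0.9375
ΔR = 0.9375 − 0.750 = 0.1875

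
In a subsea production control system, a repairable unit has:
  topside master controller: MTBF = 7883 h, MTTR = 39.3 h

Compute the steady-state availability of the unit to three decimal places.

0.995

A(topside master controller) = MTBF/(MTBF+MTTR) = 7883/(7883+39.3) = 0.995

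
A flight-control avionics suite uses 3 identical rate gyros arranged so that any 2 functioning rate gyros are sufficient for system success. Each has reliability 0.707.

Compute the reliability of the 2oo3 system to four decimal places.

0.7928

R = Σ_{i=2}^{3} C(3,i) p^i (1−p)^{3−i} with p = 0.707
C(3,2)·0.707^2·0.293^1 = 0.439367
C(3,3)·0.707^3·0.293^0 = 0.353393
Sum = 0.7928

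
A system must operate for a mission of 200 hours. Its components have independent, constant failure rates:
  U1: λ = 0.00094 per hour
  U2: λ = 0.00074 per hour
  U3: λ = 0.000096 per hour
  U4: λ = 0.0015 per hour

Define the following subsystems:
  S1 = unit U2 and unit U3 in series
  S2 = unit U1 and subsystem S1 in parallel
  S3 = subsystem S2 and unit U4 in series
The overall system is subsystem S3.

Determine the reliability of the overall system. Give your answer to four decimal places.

R(U1) = exp(−0.00094 × 200) = 0.828615
R(U2) = exp(−0.00074 × 200) = 0.862431
R(U3) = exp(−0.000096 × 200) = 0.980983
R(U4) = exp(−0.0015 × 200) = 0.740818
Series (U2 and U3): 0.862431 × 0.980983 = 0.846030
Parallel (U1 and [0.846030]): 1 − (1 − 0.828615)(1 − 0.846030) = 0.973612
Series ([0.973612] and U4): 0.973612 × 0.740818 = 0.7213

0.7213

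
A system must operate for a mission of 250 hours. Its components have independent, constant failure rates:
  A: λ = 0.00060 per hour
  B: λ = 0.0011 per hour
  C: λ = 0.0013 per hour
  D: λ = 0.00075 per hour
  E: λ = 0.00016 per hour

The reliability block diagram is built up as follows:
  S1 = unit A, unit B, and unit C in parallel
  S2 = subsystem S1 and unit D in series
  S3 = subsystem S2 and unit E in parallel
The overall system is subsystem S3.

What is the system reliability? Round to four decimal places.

R(A) = exp(−0.00060 × 250) = 0.860708
R(B) = exp(−0.0011 × 250) = 0.759572
R(C) = exp(−0.0013 × 250) = 0.722527
R(D) = exp(−0.00075 × 250) = 0.829029
R(E) = exp(−0.00016 × 250) = 0.960789
Parallel (A, B, and C): 1 − (1 − 0.860708)(1 − 0.759572)(1 − 0.722527) = 0.990708
Series ([0.990708] and D): 0.990708 × 0.829029 = 0.821326
Parallel ([0.821326] and E): 1 − (1 − 0.821326)(1 − 0.960789) = 0.9930

0.9930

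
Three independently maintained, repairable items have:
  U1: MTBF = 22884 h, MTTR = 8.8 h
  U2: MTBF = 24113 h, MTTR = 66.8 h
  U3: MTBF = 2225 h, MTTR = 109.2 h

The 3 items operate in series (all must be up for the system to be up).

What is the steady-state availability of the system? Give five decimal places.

A(U1) = MTBF/(MTBF+MTTR) = 22884/(22884+8.8) = 0.999616
A(U2) = MTBF/(MTBF+MTTR) = 24113/(24113+66.8) = 0.997237
A(U3) = MTBF/(MTBF+MTTR) = 2225/(2225+109.2) = 0.953217
Series availability: 0.999616 × 0.997237 × 0.953217 = 0.95022

0.95022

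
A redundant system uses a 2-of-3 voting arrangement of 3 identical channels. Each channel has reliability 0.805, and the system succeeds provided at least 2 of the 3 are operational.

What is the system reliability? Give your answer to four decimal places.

0.9008

R = Σ_{i=2}^{3} C(3,i) p^i (1−p)^{3−i} with p = 0.805
C(3,2)·0.805^2·0.195^1 = 0.379095
C(3,3)·0.805^3·0.195^0 = 0.521660
Sum = 0.9008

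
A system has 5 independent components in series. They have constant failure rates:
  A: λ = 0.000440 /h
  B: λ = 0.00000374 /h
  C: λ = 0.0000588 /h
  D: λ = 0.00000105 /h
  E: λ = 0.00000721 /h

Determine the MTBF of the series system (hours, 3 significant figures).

Series of exponential components: λ_sys = Σ λ_i
λ_sys = 0.000440 + 0.00000374 + 0.0000588 + 0.00000105 + 0.00000721 = 5.1080e-04 /h
MTBF = 1 / λ_sys = 1960 h

1960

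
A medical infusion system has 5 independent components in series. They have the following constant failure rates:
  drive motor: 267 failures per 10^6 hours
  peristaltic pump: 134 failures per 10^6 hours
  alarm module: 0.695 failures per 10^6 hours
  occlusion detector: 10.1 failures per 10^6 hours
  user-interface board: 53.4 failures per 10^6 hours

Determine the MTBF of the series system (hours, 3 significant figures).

Series of exponential components: λ_sys = Σ λ_i
λ_sys = 0.000267 + 0.000134 + 0.000000695 + 0.0000101 + 0.0000534 = 4.6520e-04 /h
MTBF = 1 / λ_sys = 2150 h

2150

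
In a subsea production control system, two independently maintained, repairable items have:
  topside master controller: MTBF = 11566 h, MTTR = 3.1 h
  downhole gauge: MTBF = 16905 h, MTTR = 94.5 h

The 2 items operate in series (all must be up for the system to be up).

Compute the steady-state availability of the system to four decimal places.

0.9942

A(topside master controller) = MTBF/(MTBF+MTTR) = 11566/(11566+3.1) = 0.999732
A(downhole gauge) = MTBF/(MTBF+MTTR) = 16905/(16905+94.5) = 0.994441
Series availability: 0.999732 × 0.994441 = 0.9942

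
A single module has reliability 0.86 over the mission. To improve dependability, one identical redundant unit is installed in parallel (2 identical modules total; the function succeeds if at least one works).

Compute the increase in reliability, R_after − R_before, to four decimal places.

0.1204

R_before = 0.86
R_after = 1 − (1 − 0.86)^2 = 0.9804
ΔR = 0.9804 − 0.86 = 0.1204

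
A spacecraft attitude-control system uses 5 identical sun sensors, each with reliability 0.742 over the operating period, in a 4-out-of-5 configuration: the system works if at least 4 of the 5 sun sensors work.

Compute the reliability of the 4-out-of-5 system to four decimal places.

0.6159

R = Σ_{i=4}^{5} C(5,i) p^i (1−p)^{5−i} with p = 0.742
C(5,4)·0.742^4·0.258^1 = 0.391026
C(5,5)·0.742^5·0.258^0 = 0.224916
Sum = 0.6159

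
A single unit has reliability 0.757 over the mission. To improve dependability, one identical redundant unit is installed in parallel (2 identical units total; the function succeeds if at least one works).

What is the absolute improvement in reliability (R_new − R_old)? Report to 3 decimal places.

0.184

R_before = 0.757
R_after = 1 − (1 − 0.757)^2 = 0.941
ΔR = 0.941 − 0.757 = 0.184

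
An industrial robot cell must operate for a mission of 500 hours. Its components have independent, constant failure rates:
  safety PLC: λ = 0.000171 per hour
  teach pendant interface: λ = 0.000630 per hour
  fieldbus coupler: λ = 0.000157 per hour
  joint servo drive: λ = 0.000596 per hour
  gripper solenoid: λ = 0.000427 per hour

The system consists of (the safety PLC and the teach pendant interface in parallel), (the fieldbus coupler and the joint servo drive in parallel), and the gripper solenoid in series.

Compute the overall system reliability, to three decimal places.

R(safety PLC) = exp(−0.000171 × 500) = 0.91805
R(teach pendant interface) = exp(−0.000630 × 500) = 0.72979
R(fieldbus coupler) = exp(−0.000157 × 500) = 0.92450
R(joint servo drive) = exp(−0.000596 × 500) = 0.74230
R(gripper solenoid) = exp(−0.000427 × 500) = 0.80775
Parallel (safety PLC and teach pendant interface): 1 − (1 − 0.91805)(1 − 0.72979) = 0.97786
Parallel (fieldbus coupler and joint servo drive): 1 − (1 − 0.92450)(1 − 0.74230) = 0.98054
Series ([0.97786], [0.98054], and gripper solenoid): 0.97786 × 0.98054 × 0.80775 = 0.774

0.774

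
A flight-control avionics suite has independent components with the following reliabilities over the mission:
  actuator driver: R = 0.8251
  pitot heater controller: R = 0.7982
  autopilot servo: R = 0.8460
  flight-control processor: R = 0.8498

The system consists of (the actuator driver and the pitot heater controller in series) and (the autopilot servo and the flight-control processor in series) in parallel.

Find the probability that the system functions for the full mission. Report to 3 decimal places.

Series (actuator driver and pitot heater controller): 0.82510 × 0.79820 = 0.65859
Series (autopilot servo and flight-control processor): 0.84600 × 0.84980 = 0.71893
Parallel ([0.65859] and [0.71893]): 1 − (1 − 0.65859)(1 − 0.71893) = 0.904

0.904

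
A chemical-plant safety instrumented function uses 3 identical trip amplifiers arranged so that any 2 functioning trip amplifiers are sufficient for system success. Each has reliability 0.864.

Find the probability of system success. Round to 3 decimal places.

R = Σ_{i=2}^{3} C(3,i) p^i (1−p)^{3−i} with p = 0.864
C(3,2)·0.864^2·0.136^1 = 0.30457
C(3,3)·0.864^3·0.136^0 = 0.64497
Sum = 0.950

0.950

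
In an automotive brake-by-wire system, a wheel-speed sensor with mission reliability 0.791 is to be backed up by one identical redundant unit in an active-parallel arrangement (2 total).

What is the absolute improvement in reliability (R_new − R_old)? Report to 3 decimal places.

0.165

R_before = 0.791
R_after = 1 − (1 − 0.791)^2 = 0.956
ΔR = 0.956 − 0.791 = 0.165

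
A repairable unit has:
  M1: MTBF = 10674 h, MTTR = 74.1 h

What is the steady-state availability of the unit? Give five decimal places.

A(M1) = MTBF/(MTBF+MTTR) = 10674/(10674+74.1) = 0.99311

0.99311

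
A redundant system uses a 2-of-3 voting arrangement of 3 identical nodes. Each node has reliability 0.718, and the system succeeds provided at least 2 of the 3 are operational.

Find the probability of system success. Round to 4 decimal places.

R = Σ_{i=2}^{3} C(3,i) p^i (1−p)^{3−i} with p = 0.718
C(3,2)·0.718^2·0.282^1 = 0.436133
C(3,3)·0.718^3·0.282^0 = 0.370146
Sum = 0.8063

0.8063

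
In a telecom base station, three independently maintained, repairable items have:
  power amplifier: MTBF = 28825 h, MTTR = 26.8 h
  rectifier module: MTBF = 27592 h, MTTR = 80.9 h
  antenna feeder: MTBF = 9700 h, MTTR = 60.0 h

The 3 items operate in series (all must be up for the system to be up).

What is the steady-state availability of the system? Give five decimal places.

A(power amplifier) = MTBF/(MTBF+MTTR) = 28825/(28825+26.8) = 0.999071
A(rectifier module) = MTBF/(MTBF+MTTR) = 27592/(27592+80.9) = 0.997077
A(antenna feeder) = MTBF/(MTBF+MTTR) = 9700/(9700+60.0) = 0.993852
Series availability: 0.999071 × 0.997077 × 0.993852 = 0.99003

0.99003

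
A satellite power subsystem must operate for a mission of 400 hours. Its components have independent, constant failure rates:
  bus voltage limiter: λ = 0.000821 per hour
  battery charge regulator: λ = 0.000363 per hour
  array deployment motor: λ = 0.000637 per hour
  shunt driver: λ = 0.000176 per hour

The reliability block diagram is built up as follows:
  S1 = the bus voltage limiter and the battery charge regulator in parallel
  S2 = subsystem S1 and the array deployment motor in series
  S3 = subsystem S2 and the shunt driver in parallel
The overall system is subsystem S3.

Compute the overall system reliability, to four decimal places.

0.9827

R(bus voltage limiter) = exp(−0.000821 × 400) = 0.720075
R(battery charge regulator) = exp(−0.000363 × 400) = 0.864849
R(array deployment motor) = exp(−0.000637 × 400) = 0.775071
R(shunt driver) = exp(−0.000176 × 400) = 0.932021
Parallel (bus voltage limiter and battery charge regulator): 1 − (1 − 0.720075)(1 − 0.864849) = 0.962168
Series ([0.962168] and array deployment motor): 0.962168 × 0.775071 = 0.745749
Parallel ([0.745749] and shunt driver): 1 − (1 − 0.745749)(1 − 0.932021) = 0.9827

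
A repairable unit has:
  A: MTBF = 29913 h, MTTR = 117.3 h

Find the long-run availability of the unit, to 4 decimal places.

A(A) = MTBF/(MTBF+MTTR) = 29913/(29913+117.3) = 0.9961

0.9961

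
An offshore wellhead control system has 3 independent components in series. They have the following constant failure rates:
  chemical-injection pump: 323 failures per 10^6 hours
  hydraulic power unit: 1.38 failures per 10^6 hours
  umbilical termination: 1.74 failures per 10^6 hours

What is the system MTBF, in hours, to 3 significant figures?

3070

Series of exponential components: λ_sys = Σ λ_i
λ_sys = 0.000323 + 0.00000138 + 0.00000174 = 3.2612e-04 /h
MTBF = 1 / λ_sys = 3070 h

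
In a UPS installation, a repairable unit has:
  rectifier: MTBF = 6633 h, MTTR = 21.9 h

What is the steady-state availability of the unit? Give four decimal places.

A(rectifier) = MTBF/(MTBF+MTTR) = 6633/(6633+21.9) = 0.9967

0.9967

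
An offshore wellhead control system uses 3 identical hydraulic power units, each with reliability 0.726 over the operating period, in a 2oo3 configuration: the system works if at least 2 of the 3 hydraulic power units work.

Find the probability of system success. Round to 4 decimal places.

0.8159

R = Σ_{i=2}^{3} C(3,i) p^i (1−p)^{3−i} with p = 0.726
C(3,2)·0.726^2·0.274^1 = 0.433256
C(3,3)·0.726^3·0.274^0 = 0.382657
Sum = 0.8159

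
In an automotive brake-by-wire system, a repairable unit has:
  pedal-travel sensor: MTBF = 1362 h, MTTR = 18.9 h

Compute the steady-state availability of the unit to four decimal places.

A(pedal-travel sensor) = MTBF/(MTBF+MTTR) = 1362/(1362+18.9) = 0.9863

0.9863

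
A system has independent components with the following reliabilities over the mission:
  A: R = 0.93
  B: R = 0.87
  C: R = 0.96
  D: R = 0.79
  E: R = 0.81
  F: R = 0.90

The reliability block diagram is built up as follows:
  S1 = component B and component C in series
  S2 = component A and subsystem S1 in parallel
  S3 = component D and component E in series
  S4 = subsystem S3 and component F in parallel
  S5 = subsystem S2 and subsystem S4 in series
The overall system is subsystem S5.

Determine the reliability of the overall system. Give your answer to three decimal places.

0.953

Series (B and C): 0.87000 × 0.96000 = 0.83520
Parallel (A and [0.83520]): 1 − (1 − 0.93000)(1 − 0.83520) = 0.98846
Series (D and E): 0.79000 × 0.81000 = 0.63990
Parallel ([0.63990] and F): 1 − (1 − 0.63990)(1 − 0.90000) = 0.96399
Series ([0.98846] and [0.96399]): 0.98846 × 0.96399 = 0.953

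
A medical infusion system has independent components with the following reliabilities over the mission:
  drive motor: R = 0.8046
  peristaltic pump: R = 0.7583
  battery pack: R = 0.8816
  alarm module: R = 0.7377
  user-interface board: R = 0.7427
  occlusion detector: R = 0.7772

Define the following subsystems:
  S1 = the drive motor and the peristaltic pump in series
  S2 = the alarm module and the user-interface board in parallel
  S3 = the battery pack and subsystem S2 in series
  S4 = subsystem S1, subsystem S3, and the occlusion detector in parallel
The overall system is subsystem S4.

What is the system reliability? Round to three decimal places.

0.985

Series (drive motor and peristaltic pump): 0.80460 × 0.75830 = 0.61013
Parallel (alarm module and user-interface board): 1 − (1 − 0.73770)(1 − 0.74270) = 0.93251
Series (battery pack and [0.93251]): 0.88160 × 0.93251 = 0.82210
Parallel ([0.61013], [0.82210], and occlusion detector): 1 − (1 − 0.61013)(1 − 0.82210)(1 − 0.77720) = 0.985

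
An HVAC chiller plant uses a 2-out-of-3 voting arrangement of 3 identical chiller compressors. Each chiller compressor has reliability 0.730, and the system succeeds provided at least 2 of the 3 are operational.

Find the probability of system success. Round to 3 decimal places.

R = Σ_{i=2}^{3} C(3,i) p^i (1−p)^{3−i} with p = 0.730
C(3,2)·0.730^2·0.270^1 = 0.43165
C(3,3)·0.730^3·0.270^0 = 0.38902
Sum = 0.821

0.821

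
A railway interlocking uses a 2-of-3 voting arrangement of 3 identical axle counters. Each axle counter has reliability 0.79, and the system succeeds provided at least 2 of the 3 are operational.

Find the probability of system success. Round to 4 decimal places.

R = Σ_{i=2}^{3} C(3,i) p^i (1−p)^{3−i} with p = 0.79
C(3,2)·0.79^2·0.21^1 = 0.393183
C(3,3)·0.79^3·0.21^0 = 0.493039
Sum = 0.8862

0.8862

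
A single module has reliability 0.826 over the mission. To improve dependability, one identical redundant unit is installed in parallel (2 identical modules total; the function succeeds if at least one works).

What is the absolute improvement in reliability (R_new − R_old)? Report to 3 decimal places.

0.144

R_before = 0.826
R_after = 1 − (1 − 0.826)^2 = 0.970
ΔR = 0.970 − 0.826 = 0.144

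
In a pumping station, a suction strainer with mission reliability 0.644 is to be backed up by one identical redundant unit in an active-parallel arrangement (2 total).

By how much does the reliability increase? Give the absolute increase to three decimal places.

0.229

R_before = 0.644
R_after = 1 − (1 − 0.644)^2 = 0.873
ΔR = 0.873 − 0.644 = 0.229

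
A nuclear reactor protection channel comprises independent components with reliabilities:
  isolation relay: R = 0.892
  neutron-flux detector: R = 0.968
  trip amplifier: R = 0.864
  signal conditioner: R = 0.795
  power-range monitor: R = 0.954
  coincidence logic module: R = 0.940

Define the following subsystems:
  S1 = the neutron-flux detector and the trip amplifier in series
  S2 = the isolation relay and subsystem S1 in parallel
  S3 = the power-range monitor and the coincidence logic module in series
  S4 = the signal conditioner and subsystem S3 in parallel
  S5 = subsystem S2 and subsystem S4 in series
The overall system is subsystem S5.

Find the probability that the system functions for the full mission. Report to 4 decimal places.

0.9615

Series (neutron-flux detector and trip amplifier): 0.968000 × 0.864000 = 0.836352
Parallel (isolation relay and [0.836352]): 1 − (1 − 0.892000)(1 − 0.836352) = 0.982326
Series (power-range monitor and coincidence logic module): 0.954000 × 0.940000 = 0.896760
Parallel (signal conditioner and [0.896760]): 1 − (1 − 0.795000)(1 − 0.896760) = 0.978836
Series ([0.982326] and [0.978836]): 0.982326 × 0.978836 = 0.9615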